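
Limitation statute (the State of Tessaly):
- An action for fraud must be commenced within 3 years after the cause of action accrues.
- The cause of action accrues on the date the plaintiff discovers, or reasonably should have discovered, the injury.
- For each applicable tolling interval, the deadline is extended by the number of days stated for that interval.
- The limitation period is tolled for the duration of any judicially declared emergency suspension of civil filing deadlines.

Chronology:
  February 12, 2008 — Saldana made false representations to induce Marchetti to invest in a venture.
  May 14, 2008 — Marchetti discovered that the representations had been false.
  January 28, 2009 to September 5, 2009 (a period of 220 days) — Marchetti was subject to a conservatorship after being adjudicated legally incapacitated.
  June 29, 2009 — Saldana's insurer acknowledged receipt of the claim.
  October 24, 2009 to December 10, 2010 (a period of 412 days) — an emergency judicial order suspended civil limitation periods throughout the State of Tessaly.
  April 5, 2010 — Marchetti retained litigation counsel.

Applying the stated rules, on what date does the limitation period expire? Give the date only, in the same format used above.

June 29, 2012

Under the discovery rule, the claim accrued on May 14, 2008, when Marchetti discovered the injury — not on the February 12, 2008 date of the underlying act.
The untolled deadline — 3 years after May 14, 2008 — is May 14, 2011.
The emergency suspension of filing deadlines from October 24, 2009 to December 10, 2010 tolled the period for 412 days, extending the deadline to June 29, 2012.
The plaintiff's legal incapacity from January 28, 2009 to September 5, 2009 does not toll the period, because no stated rule makes the plaintiff's incapacity a tolling event.
Nothing else in the chronology tolls or restarts the period.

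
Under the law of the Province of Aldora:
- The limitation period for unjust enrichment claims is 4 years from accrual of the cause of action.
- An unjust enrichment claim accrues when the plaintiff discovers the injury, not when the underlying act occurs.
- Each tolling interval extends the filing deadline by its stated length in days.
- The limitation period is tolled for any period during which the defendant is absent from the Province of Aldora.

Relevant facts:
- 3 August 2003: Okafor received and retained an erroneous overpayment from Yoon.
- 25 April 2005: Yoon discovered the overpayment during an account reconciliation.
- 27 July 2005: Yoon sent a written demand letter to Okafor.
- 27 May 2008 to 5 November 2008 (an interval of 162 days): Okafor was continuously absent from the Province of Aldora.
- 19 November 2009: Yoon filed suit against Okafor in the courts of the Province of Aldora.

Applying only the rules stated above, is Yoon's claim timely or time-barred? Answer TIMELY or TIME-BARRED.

Accrual is tied to discovery, so the period began on 25 April 2005 rather than on 3 August 2003 when the act occurred.
4 years from 25 April 2005 is 25 April 2009.
The period was tolled for 162 days by the defendant's absence from the jurisdiction (27 May 2008 to 5 November 2008), pushing the deadline to 4 October 2009.
None of the other events listed affects the running of the period under the stated rules.
Filing on 19 November 2009 missed the 4 October 2009 deadline — the action is time-barred.

TIME-BARRED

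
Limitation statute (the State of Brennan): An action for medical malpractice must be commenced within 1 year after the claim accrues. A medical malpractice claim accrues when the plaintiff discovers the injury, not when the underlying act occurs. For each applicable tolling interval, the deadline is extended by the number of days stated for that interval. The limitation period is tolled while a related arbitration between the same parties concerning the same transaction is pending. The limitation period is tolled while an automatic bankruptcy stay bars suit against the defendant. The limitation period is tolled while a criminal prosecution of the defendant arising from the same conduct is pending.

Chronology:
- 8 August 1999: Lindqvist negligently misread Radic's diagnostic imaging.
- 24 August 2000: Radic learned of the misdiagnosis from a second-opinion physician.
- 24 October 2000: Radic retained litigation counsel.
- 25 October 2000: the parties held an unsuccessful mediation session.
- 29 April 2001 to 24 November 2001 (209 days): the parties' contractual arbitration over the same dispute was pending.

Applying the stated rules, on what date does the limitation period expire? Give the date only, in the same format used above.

21 March 2002

Accrual is tied to discovery, so the period began on 24 August 2000 rather than on 8 August 1999 when the act occurred.
1 year from 24 August 2000 is 24 August 2001.
The period was tolled for 209 days by the pending related arbitration (29 April 2001 to 24 November 2001), pushing the deadline to 21 March 2002.
None of the other events listed affects the running of the period under the stated rules.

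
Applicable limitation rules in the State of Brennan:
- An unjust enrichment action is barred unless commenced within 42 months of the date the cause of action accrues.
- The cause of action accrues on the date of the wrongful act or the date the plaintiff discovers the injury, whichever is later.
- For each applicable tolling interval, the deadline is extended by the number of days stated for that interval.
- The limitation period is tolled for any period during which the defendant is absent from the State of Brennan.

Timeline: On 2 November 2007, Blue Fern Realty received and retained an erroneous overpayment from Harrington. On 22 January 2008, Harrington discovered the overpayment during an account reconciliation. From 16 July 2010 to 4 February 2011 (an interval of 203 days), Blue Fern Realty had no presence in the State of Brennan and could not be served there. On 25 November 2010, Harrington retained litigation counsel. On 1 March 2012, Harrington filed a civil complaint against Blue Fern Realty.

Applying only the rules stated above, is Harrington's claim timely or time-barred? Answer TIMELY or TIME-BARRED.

Taking the later of the act (2 November 2007) and discovery (22 January 2008), the claim accrued on 22 January 2008.
42 months from 22 January 2008 is 22 July 2011.
Because the defendant's absence from the jurisdiction ran from 16 July 2010 to 4 February 2011, the deadline is extended by 203 days to 10 February 2012.
None of the other events listed affects the running of the period under the stated rules.
Harrington filed on 1 March 2012, after the 10 February 2012 deadline, so the action is time-barred.

TIME-BARRED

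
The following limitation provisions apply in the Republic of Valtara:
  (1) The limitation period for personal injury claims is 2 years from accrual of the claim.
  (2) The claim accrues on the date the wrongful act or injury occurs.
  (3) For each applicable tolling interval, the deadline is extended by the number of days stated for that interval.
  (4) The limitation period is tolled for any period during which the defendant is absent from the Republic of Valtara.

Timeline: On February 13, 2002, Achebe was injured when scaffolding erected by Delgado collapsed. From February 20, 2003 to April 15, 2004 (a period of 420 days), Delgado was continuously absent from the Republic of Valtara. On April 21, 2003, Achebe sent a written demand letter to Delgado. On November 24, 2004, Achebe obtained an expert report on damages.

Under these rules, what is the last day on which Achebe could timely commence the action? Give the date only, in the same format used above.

The claim accrued on February 13, 2002, the date of the act.
Adding the 2 years base period to February 13, 2002 gives a deadline of February 13, 2004, before any tolling.
The defendant's absence from the jurisdiction from February 20, 2003 to April 15, 2004 tolled the period for 420 days, extending the deadline to April 8, 2005.
The other events in the timeline have no effect on the limitation period under the stated rules.

April 8, 2005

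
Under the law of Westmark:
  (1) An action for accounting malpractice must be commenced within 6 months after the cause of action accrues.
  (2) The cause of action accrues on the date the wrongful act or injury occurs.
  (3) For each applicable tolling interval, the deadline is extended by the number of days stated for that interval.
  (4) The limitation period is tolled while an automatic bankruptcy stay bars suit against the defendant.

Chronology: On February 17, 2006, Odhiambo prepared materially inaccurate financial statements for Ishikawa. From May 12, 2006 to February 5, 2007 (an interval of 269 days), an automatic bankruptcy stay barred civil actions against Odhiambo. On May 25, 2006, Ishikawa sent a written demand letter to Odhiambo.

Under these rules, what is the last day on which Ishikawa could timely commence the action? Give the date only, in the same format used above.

The claim accrued on February 17, 2006, when the wrongful act occurred.
Adding the 6 months base period to February 17, 2006 gives a deadline of August 17, 2006, before any tolling.
Because the automatic bankruptcy stay ran from May 12, 2006 to February 5, 2007, the deadline is extended by 269 days to May 13, 2007.
The other events in the timeline have no effect on the limitation period under the stated rules.

May 13, 2007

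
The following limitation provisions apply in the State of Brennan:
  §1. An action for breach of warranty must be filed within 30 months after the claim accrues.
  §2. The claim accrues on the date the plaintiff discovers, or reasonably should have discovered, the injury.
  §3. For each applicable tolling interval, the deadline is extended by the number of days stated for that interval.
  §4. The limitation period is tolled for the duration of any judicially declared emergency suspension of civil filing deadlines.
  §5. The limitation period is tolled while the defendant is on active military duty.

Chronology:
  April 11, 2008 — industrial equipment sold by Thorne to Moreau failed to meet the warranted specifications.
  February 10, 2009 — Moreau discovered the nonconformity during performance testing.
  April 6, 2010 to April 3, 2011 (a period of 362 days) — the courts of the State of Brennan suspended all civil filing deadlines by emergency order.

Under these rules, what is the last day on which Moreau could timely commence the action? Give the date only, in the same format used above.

Accrual is tied to discovery, so the period began on February 10, 2009 rather than on April 11, 2008 when the act occurred.
30 months from February 10, 2009 is August 10, 2011.
The emergency suspension of filing deadlines from April 6, 2010 to April 3, 2011 tolled the period for 362 days, extending the deadline to August 6, 2012.

August 6, 2012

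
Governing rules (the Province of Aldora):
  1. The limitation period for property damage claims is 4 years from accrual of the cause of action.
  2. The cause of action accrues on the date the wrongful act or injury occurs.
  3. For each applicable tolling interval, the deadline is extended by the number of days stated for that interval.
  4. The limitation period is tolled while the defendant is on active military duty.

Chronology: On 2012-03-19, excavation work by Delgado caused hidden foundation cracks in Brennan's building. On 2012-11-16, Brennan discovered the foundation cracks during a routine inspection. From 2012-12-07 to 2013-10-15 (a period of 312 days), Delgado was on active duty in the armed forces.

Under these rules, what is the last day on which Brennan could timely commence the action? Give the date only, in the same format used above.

The claim accrued on 2012-03-19, when the wrongful act occurred; under the stated occurrence rule the 2012-11-16 discovery does not delay accrual.
Adding the 4 years base period to 2012-03-19 gives a deadline of 2016-03-19, before any tolling.
The defendant's active military service from 2012-12-07 to 2013-10-15 tolled the period for 312 days, extending the deadline to 2017-01-25.

2017-01-25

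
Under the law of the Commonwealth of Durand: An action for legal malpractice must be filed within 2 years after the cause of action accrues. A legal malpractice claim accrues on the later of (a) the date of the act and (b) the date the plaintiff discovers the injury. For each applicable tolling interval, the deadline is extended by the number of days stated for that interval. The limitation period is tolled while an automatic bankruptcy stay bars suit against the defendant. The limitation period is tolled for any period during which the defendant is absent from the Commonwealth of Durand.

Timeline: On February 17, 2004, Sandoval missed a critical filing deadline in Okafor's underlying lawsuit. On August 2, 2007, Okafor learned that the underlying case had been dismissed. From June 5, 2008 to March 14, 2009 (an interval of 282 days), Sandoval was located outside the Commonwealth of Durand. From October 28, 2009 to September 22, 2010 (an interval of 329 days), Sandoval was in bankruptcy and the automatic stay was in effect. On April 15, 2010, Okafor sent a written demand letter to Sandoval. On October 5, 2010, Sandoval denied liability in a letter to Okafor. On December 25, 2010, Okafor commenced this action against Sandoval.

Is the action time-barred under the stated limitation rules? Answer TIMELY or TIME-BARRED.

Because discovery on August 2, 2007 post-dates the February 17, 2004 act, accrual under the later-of rule falls on August 2, 2007.
The untolled deadline — 2 years after August 2, 2007 — is August 2, 2009.
Because the defendant's absence from the jurisdiction ran from June 5, 2008 to March 14, 2009, the deadline is extended by 282 days to May 11, 2010.
The period was tolled for 329 days by the automatic bankruptcy stay (October 28, 2009 to September 22, 2010), pushing the deadline to April 5, 2011.
None of the other events listed affects the running of the period under the stated rules.
The December 25, 2010 filing precedes the April 5, 2011 deadline; the claim is timely.

TIMELY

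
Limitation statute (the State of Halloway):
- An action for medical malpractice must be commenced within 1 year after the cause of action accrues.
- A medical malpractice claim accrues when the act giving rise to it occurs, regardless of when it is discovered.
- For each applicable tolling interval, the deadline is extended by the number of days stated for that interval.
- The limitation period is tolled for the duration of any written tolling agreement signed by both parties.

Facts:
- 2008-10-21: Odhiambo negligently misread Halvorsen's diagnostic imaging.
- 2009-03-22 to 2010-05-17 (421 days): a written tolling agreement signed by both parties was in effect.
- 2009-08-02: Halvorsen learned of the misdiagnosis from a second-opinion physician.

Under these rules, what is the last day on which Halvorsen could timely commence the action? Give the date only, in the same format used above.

2010-12-16

The claim accrued on 2008-10-21, when the wrongful act occurred; under the stated occurrence rule the 2009-08-02 discovery does not delay accrual.
The untolled deadline — 1 year after 2008-10-21 — is 2009-10-21.
The period was tolled for 421 days by the written tolling agreement (2009-03-22 to 2010-05-17), pushing the deadline to 2010-12-16.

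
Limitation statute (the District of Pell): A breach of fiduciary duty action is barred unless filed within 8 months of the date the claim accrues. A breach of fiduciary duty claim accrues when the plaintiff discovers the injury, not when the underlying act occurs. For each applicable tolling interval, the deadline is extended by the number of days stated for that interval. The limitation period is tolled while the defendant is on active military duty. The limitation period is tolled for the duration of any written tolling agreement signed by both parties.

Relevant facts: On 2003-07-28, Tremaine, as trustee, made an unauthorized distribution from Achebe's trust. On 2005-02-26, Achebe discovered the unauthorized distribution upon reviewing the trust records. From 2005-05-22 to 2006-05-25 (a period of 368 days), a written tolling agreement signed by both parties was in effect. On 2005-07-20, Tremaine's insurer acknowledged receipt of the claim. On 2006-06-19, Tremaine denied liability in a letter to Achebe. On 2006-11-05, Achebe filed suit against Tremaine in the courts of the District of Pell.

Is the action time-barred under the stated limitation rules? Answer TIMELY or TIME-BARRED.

Under the discovery rule, the claim accrued on 2005-02-26, when Achebe discovered the injury — not on the 2003-07-28 date of the underlying act.
8 months from 2005-02-26 is 2005-10-26.
Because the written tolling agreement ran from 2005-05-22 to 2006-05-25, the deadline is extended by 368 days to 2006-10-29.
The other events in the timeline have no effect on the limitation period under the stated rules.
Achebe filed on 2006-11-05, after the 2006-10-29 deadline, so the action is time-barred.

TIME-BARRED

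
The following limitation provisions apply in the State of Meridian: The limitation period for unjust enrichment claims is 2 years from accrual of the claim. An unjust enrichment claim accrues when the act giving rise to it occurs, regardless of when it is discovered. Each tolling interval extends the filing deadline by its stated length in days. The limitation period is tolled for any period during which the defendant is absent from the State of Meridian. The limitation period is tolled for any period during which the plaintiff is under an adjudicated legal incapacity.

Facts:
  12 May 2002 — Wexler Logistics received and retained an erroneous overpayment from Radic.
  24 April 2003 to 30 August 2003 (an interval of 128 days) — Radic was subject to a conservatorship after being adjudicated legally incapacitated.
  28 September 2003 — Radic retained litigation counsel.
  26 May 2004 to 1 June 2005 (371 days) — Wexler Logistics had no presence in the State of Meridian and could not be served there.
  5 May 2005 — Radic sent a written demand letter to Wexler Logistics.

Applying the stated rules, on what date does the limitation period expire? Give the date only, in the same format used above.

The limitation period began to run on 12 May 2002.
The untolled deadline — 2 years after 12 May 2002 — is 12 May 2004.
Because the plaintiff's legal incapacity ran from 24 April 2003 to 30 August 2003, the deadline is extended by 128 days to 17 September 2004.
Because the defendant's absence from the jurisdiction ran from 26 May 2004 to 1 June 2005, the deadline is extended by 371 days to 23 September 2005.
Nothing else in the chronology tolls or restarts the period.

23 September 2005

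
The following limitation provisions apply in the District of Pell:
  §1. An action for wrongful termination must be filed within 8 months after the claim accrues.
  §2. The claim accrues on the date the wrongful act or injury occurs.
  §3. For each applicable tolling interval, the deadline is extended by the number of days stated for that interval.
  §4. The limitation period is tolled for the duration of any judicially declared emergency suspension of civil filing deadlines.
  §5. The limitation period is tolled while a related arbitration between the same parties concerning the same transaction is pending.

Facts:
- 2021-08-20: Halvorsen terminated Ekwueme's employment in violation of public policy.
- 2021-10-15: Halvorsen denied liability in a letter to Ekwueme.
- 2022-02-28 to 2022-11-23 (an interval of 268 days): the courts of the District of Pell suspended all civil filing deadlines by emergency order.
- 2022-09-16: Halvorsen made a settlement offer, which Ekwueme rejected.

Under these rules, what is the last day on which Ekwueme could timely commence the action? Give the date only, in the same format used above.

2023-01-13

The claim accrued on 2021-08-20, when the wrongful act occurred.
The untolled deadline — 8 months after 2021-08-20 — is 2022-04-20.
The emergency suspension of filing deadlines from 2022-02-28 to 2022-11-23 tolled the period for 268 days, extending the deadline to 2023-01-13.
Nothing else in the chronology tolls or restarts the period.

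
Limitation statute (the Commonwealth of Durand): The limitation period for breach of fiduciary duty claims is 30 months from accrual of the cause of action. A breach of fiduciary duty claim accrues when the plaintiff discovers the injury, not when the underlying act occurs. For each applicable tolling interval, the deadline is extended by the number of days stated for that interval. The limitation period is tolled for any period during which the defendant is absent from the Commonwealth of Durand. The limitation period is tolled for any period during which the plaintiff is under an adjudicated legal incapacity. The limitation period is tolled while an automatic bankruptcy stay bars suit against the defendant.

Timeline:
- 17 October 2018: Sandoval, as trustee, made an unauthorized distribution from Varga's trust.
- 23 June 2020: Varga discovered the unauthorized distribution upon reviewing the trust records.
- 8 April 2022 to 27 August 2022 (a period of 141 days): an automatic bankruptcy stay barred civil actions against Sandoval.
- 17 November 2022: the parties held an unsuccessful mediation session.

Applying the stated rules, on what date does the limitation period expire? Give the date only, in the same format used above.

Accrual is tied to discovery, so the period began on 23 June 2020 rather than on 17 October 2018 when the act occurred.
The untolled deadline — 30 months after 23 June 2020 — is 23 December 2022.
Because the automatic bankruptcy stay ran from 8 April 2022 to 27 August 2022, the deadline is extended by 141 days to 13 May 2023.
None of the other events listed affects the running of the period under the stated rules.

13 May 2023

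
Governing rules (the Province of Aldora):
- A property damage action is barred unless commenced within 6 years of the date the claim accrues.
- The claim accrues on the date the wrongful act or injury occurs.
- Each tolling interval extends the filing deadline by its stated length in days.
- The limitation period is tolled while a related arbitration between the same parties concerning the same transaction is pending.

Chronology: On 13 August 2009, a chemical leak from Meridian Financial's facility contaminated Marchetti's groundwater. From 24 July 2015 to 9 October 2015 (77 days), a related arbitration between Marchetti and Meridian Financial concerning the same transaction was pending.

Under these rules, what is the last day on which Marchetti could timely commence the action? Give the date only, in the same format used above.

29 October 2015

The limitation period began to run on 13 August 2009.
Adding the 6 years base period to 13 August 2009 gives a deadline of 13 August 2015, before any tolling.
Because the pending related arbitration ran from 24 July 2015 to 9 October 2015, the deadline is extended by 77 days to 29 October 2015.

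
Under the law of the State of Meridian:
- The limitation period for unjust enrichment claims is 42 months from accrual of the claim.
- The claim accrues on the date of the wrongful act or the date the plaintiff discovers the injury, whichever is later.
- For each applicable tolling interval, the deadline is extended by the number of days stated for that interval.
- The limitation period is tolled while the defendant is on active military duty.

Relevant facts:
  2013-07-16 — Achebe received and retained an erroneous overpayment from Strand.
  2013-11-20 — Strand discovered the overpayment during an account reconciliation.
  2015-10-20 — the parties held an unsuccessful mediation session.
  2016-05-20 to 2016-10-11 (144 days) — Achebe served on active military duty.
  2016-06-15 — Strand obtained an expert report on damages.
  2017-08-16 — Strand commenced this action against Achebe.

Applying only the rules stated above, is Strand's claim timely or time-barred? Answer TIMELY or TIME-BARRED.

TIMELY

Taking the later of the act (2013-07-16) and discovery (2013-11-20), the claim accrued on 2013-11-20.
42 months from 2013-11-20 is 2017-05-20.
The period was tolled for 144 days by the defendant's active military service (2016-05-20 to 2016-10-11), pushing the deadline to 2017-10-11.
Nothing else in the chronology tolls or restarts the period.
The 2017-08-16 filing precedes the 2017-10-11 deadline; the claim is timely.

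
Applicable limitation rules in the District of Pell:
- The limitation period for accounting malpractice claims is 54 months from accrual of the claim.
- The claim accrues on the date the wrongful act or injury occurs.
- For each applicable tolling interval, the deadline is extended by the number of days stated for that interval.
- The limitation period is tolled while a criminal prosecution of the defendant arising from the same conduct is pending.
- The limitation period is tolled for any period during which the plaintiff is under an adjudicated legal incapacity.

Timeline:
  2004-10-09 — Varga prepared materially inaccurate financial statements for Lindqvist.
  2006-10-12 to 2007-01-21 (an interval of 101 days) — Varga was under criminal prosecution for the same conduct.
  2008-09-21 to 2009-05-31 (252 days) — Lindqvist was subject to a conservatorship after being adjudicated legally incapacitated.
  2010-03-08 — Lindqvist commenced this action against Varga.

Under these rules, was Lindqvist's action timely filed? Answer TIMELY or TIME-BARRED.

The claim accrued on 2004-10-09, when the wrongful act occurred.
54 months from 2004-10-09 is 2009-04-09.
The pending criminal prosecution from 2006-10-12 to 2007-01-21 tolled the period for 101 days, extending the deadline to 2009-07-19.
The plaintiff's legal incapacity from 2008-09-21 to 2009-05-31 tolled the period for 252 days, extending the deadline to 2010-03-28.
Lindqvist filed on 2010-03-08, before the 2010-03-28 deadline, so the action is timely.

TIMELY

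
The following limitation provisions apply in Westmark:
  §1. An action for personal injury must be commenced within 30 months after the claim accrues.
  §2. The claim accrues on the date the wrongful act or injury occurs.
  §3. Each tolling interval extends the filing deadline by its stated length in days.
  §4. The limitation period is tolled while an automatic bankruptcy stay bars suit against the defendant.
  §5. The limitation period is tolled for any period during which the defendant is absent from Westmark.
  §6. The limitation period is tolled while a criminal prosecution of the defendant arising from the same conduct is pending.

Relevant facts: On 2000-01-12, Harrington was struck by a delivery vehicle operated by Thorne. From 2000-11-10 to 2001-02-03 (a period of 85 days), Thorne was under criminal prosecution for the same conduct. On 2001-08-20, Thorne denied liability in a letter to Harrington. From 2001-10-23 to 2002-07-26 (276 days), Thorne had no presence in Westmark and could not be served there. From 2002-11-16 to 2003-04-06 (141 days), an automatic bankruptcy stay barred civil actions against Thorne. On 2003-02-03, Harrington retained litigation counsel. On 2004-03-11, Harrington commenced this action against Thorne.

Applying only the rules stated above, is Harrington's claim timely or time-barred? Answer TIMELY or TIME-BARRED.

The limitation period began to run on 2000-01-12.
30 months from 2000-01-12 is 2002-07-12.
The pending criminal prosecution from 2000-11-10 to 2001-02-03 tolled the period for 85 days, extending the deadline to 2002-10-05.
The defendant's absence from the jurisdiction from 2001-10-23 to 2002-07-26 tolled the period for 276 days, extending the deadline to 2003-07-08.
The period was tolled for 141 days by the automatic bankruptcy stay (2002-11-16 to 2003-04-06), pushing the deadline to 2003-11-26.
None of the other events listed affects the running of the period under the stated rules.
Filing on 2004-03-11 missed the 2003-11-26 deadline — the action is time-barred.

TIME-BARRED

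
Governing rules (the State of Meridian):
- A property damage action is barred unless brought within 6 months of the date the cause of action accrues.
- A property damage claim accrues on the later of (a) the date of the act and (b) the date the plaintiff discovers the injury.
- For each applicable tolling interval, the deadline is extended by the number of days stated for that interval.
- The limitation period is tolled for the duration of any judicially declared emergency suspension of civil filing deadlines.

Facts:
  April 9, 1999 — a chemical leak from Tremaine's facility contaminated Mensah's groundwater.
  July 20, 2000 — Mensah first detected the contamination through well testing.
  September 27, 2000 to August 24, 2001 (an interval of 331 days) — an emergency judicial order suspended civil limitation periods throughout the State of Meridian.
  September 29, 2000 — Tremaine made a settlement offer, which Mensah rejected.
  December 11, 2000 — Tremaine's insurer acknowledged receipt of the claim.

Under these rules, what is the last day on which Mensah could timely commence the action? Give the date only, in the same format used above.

December 17, 2001

Because discovery on July 20, 2000 post-dates the April 9, 1999 act, accrual under the later-of rule falls on July 20, 2000.
The untolled deadline — 6 months after July 20, 2000 — is January 20, 2001.
The period was tolled for 331 days by the emergency suspension of filing deadlines (September 27, 2000 to August 24, 2001), pushing the deadline to December 17, 2001.
The other events in the timeline have no effect on the limitation period under the stated rules.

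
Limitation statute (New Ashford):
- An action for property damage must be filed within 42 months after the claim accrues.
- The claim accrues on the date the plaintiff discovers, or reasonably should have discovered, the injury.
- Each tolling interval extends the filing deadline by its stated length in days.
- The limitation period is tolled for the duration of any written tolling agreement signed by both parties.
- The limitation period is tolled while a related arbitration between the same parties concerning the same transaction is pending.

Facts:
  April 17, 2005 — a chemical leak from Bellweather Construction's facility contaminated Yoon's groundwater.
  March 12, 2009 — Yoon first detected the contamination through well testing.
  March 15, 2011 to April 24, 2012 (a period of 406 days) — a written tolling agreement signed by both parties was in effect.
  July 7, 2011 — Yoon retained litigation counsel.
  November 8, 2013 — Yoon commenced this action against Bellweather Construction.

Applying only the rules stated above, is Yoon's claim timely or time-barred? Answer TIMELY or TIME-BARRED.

TIME-BARRED

Accrual is tied to discovery, so the period began on March 12, 2009 rather than on April 17, 2005 when the act occurred.
The untolled deadline — 42 months after March 12, 2009 — is September 12, 2012.
Because the written tolling agreement ran from March 15, 2011 to April 24, 2012, the deadline is extended by 406 days to October 23, 2013.
Nothing else in the chronology tolls or restarts the period.
Filing on November 8, 2013 missed the October 23, 2013 deadline — the action is time-barred.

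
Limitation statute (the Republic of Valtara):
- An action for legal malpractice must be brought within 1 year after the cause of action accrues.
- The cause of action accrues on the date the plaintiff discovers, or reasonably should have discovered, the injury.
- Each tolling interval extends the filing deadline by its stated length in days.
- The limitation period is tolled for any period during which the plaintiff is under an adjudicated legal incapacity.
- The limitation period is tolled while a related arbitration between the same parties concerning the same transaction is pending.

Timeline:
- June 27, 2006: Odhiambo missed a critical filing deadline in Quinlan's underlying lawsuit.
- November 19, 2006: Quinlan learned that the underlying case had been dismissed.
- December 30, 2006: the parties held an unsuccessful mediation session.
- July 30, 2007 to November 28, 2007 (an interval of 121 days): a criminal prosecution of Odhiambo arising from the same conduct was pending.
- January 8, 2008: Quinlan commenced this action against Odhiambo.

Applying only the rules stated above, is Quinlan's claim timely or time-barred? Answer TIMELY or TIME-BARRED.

TIME-BARRED

The claim did not accrue until Quinlan discovered the injury on November 19, 2006; the June 27, 2006 act date does not start the clock under the stated rule.
The untolled deadline — 1 year after November 19, 2006 — is November 19, 2007.
The pending criminal prosecution from July 30, 2007 to November 28, 2007 does not toll the period, because no stated rule makes a criminal prosecution a tolling event.
Nothing else in the chronology tolls or restarts the period.
The January 8, 2008 filing falls after the November 19, 2007 deadline; the claim is time-barred.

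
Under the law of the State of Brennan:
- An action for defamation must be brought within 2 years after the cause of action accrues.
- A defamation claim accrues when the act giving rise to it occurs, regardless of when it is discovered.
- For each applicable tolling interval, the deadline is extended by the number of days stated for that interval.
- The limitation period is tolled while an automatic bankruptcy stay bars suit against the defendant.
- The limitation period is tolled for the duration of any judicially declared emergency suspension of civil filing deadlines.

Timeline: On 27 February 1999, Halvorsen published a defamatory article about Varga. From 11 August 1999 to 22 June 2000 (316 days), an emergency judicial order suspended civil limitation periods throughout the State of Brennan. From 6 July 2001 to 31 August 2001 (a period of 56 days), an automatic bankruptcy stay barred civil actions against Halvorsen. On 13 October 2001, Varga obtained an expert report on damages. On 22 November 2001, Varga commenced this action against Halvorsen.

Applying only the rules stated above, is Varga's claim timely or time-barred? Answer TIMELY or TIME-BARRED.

TIMELY

The cause of action accrued on 27 February 1999, the date of the act.
The untolled deadline — 2 years after 27 February 1999 — is 27 February 2001.
The period was tolled for 316 days by the emergency suspension of filing deadlines (11 August 1999 to 22 June 2000), pushing the deadline to 9 January 2002.
The automatic bankruptcy stay from 6 July 2001 to 31 August 2001 tolled the period for 56 days, extending the deadline to 6 March 2002.
None of the other events listed affects the running of the period under the stated rules.
Varga filed on 22 November 2001, before the 6 March 2002 deadline, so the action is timely.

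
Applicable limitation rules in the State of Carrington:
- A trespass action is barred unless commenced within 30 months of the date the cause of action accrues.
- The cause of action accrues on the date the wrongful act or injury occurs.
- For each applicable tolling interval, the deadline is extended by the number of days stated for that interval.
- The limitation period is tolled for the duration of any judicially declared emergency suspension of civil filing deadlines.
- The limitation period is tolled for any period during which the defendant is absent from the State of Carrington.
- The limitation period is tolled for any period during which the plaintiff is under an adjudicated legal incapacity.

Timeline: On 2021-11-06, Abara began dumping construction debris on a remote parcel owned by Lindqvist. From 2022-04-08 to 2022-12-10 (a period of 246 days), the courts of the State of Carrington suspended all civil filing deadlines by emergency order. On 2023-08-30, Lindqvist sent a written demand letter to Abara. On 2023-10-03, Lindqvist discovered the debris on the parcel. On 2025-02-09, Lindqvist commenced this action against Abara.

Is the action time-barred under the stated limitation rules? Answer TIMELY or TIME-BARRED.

The claim accrued on 2021-11-06, when the wrongful act occurred; under the stated occurrence rule the 2023-10-03 discovery does not delay accrual.
Adding the 30 months base period to 2021-11-06 gives a deadline of 2024-05-06, before any tolling.
Because the emergency suspension of filing deadlines ran from 2022-04-08 to 2022-12-10, the deadline is extended by 246 days to 2025-01-07.
None of the other events listed affects the running of the period under the stated rules.
The 2025-02-09 filing falls after the 2025-01-07 deadline; the claim is time-barred.

TIME-BARRED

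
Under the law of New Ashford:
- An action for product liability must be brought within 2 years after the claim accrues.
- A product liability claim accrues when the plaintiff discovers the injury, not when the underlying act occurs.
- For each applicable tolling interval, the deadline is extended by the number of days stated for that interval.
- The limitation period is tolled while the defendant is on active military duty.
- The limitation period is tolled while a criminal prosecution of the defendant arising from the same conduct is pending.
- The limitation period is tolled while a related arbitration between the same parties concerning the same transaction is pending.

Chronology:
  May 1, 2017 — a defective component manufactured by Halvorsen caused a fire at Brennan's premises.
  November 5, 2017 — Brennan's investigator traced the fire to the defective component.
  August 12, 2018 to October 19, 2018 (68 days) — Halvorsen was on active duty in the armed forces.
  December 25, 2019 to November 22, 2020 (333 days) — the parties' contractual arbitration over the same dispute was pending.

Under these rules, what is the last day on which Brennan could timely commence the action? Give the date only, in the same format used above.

December 10, 2020

Accrual is tied to discovery, so the period began on November 5, 2017 rather than on May 1, 2017 when the act occurred.
The untolled deadline — 2 years after November 5, 2017 — is November 5, 2019.
The period was tolled for 68 days by the defendant's active military service (August 12, 2018 to October 19, 2018), pushing the deadline to January 12, 2020.
The period was tolled for 333 days by the pending related arbitration (December 25, 2019 to November 22, 2020), pushing the deadline to December 10, 2020.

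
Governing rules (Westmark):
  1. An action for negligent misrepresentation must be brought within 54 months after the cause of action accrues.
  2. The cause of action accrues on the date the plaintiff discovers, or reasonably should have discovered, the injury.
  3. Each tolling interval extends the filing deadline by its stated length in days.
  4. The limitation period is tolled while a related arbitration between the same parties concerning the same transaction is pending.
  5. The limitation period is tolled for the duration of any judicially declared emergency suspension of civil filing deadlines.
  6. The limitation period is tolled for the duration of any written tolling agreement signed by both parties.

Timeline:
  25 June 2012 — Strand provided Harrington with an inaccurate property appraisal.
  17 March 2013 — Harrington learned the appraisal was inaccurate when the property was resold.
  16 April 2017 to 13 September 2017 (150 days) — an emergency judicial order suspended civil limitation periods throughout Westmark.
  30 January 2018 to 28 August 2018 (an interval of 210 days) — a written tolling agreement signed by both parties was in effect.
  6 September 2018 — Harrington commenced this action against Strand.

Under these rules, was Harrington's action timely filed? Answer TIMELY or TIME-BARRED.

TIMELY

Accrual is tied to discovery, so the period began on 17 March 2013 rather than on 25 June 2012 when the act occurred.
54 months from 17 March 2013 is 17 September 2017.
The period was tolled for 150 days by the emergency suspension of filing deadlines (16 April 2017 to 13 September 2017), pushing the deadline to 14 February 2018.
The period was tolled for 210 days by the written tolling agreement (30 January 2018 to 28 August 2018), pushing the deadline to 12 September 2018.
Harrington filed on 6 September 2018, before the 12 September 2018 deadline, so the action is timely.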